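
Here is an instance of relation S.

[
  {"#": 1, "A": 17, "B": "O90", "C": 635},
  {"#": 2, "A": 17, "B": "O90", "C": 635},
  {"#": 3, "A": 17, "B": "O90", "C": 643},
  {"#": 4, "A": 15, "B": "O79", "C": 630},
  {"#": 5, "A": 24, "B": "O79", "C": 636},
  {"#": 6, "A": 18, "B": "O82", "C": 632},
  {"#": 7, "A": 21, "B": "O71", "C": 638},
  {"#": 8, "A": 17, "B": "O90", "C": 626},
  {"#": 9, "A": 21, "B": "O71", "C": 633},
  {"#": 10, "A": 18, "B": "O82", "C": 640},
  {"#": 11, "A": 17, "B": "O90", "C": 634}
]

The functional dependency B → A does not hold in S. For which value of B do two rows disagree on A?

B=O90: rows 1, 2, 3, 8, 11 → A = 17, 17, 17, 17, 17 ✓
B=O79: rows 4, 5 → A takes values {15, 24} — violation
B=O82: rows 6, 10 → A = 18, 18 ✓
B=O71: rows 7, 9 → A = 21, 21 ✓
The only B value with inconsistent A is B=O79.

O79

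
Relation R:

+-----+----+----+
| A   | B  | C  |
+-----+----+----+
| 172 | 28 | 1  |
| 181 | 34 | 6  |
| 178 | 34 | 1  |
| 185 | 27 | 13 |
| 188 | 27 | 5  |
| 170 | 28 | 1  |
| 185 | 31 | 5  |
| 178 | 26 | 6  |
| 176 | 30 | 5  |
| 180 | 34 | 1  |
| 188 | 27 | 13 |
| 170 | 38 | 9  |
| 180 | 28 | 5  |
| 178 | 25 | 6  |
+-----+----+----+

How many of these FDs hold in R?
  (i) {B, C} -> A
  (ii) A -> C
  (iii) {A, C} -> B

(i) {B, C} -> A: (B=28, C=1): 2 rows → A takes values {172, 170} — violation; (B=34, C=1): 2 rows → A takes values {178, 180} — violation; (B=27, C=13): 2 rows → A takes values {185, 188} — violation — fails.
(ii) A -> C: A=178: 3 rows → C takes values {1, 6} — violation; A=185: 2 rows → C takes values {13, 5} — violation; A=188: 2 rows → C takes values {5, 13} — violation; A=170: 2 rows → C takes values {1, 9} — violation; A=180: 2 rows → C takes values {1, 5} — violation — fails.
(iii) {A, C} -> B: (A=178, C=6): 2 rows → B takes values {26, 25} — violation — fails.
None of the 3 dependencies hold.

0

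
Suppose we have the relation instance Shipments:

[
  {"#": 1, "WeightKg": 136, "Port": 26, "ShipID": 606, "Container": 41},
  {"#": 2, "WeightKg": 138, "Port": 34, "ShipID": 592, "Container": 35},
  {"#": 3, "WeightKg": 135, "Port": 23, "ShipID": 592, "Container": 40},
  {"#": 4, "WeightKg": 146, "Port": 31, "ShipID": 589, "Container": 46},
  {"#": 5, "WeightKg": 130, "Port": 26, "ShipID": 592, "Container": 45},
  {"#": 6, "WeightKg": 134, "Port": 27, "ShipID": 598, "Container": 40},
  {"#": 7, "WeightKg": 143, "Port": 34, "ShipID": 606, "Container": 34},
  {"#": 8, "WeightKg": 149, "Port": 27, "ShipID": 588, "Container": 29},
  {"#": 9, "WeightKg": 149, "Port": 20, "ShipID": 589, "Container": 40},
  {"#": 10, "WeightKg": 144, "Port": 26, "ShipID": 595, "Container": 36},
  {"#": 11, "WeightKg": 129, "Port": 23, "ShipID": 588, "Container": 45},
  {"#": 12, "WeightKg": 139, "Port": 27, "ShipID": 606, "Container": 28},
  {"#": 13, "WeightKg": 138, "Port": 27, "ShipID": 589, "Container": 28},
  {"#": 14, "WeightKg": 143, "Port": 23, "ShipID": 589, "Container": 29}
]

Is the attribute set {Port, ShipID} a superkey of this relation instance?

All 14 rows have distinct {Port, ShipID} values, so {Port, ShipID} → (all attributes) holds and {Port, ShipID} is a superkey.

Yes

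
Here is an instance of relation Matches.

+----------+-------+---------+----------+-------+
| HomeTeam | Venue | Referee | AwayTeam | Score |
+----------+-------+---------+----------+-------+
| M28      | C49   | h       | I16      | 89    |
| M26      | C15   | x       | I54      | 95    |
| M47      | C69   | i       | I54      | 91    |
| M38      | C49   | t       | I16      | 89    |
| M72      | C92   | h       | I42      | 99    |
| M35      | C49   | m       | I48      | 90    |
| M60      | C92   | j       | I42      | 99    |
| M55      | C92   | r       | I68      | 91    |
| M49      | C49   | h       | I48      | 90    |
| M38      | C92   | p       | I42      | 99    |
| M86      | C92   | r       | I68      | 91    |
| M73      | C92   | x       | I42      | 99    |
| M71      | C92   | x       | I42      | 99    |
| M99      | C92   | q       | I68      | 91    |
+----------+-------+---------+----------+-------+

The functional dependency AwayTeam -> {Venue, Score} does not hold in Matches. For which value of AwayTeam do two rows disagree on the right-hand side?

AwayTeam=I16: 2 rows → {Venue,Score} = (C49, 89), (C49, 89) ✓
AwayTeam=I54: 2 rows → {Venue,Score} takes values {(C15, 95), (C69, 91)} — violation
AwayTeam=I42: 5 rows → {Venue,Score} = (C92, 99), (C92, 99), (C92, 99), (C92, 99), (C92, 99) ✓
AwayTeam=I48: 2 rows → {Venue,Score} = (C49, 90), (C49, 90) ✓
AwayTeam=I68: 3 rows → {Venue,Score} = (C92, 91), (C92, 91), (C92, 91) ✓
The only AwayTeam value with inconsistent RHS is AwayTeam=I54.

I54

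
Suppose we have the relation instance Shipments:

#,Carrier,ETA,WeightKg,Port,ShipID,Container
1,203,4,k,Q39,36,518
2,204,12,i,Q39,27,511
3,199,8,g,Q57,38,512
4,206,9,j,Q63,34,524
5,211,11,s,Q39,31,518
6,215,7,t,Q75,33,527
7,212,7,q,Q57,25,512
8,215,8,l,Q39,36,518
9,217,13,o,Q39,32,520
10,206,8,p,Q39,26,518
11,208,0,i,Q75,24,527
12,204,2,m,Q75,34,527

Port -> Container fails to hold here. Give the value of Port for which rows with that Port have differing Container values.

Q39

Port=Q39: rows 1, 2, 5, 8, 9, 10 → Container takes values {518, 511, 520} — violation
Port=Q57: rows 3, 7 → Container = 512, 512 ✓
Port=Q63: row 4 → Container = 524 ✓
Port=Q75: rows 6, 11, 12 → Container = 527, 527, 527 ✓
The only Port value with inconsistent Container is Port=Q39.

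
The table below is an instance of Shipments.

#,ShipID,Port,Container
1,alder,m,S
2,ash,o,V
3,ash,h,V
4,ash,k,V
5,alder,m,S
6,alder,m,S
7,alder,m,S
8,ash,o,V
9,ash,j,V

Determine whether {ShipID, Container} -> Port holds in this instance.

No

(ShipID=alder, Container=S): rows 1, 5, 6, 7 → Port = m, m, m, m ✓
(ShipID=ash, Container=V): rows 2, 3, 4, 8, 9 → Port takes values {o, h, k, j} — violation
Two rows agree on {ShipID, Container} but differ on Port, so {ShipID, Container} -> Port does not hold.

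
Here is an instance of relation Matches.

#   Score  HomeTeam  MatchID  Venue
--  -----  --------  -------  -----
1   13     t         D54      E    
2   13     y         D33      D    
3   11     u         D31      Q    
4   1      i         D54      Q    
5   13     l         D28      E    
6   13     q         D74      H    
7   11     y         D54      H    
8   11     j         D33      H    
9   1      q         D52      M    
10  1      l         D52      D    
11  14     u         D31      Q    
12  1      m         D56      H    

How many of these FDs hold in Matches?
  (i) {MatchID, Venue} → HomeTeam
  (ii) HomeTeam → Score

(i) {MatchID, Venue} → HomeTeam: every LHS value maps to a single RHS value — holds.
(ii) HomeTeam → Score: HomeTeam=y: rows 2, 7 → Score takes values {13, 11} — violation; HomeTeam=u: rows 3, 11 → Score takes values {11, 14} — violation; HomeTeam=l: rows 5, 10 → Score takes values {13, 1} — violation; HomeTeam=q: rows 6, 9 → Score takes values {13, 1} — violation — fails.
1 of the 2 dependencies holds.

1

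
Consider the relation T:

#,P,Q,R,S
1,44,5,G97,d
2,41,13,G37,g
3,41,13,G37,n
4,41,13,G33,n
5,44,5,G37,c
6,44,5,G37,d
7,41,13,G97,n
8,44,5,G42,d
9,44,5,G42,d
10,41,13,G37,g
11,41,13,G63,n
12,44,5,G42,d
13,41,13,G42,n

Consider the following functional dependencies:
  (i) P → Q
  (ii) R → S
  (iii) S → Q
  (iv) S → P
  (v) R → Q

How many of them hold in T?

3

(i) P → Q: every LHS value maps to a single RHS value — holds.
(ii) R → S: R=G97: rows 1, 7 → S takes values {d, n} — violation; R=G37: rows 2, 3, 5, 6, 10 → S takes values {g, n, c, d} — violation; R=G42: rows 8, 9, 12, 13 → S takes values {d, n} — violation — fails.
(iii) S → Q: every LHS value maps to a single RHS value — holds.
(iv) S → P: every LHS value maps to a single RHS value — holds.
(v) R → Q: R=G97: rows 1, 7 → Q takes values {5, 13} — violation; R=G37: rows 2, 3, 5, 6, 10 → Q takes values {13, 5} — violation; R=G42: rows 8, 9, 12, 13 → Q takes values {5, 13} — violation — fails.
3 of the 5 dependencies hold.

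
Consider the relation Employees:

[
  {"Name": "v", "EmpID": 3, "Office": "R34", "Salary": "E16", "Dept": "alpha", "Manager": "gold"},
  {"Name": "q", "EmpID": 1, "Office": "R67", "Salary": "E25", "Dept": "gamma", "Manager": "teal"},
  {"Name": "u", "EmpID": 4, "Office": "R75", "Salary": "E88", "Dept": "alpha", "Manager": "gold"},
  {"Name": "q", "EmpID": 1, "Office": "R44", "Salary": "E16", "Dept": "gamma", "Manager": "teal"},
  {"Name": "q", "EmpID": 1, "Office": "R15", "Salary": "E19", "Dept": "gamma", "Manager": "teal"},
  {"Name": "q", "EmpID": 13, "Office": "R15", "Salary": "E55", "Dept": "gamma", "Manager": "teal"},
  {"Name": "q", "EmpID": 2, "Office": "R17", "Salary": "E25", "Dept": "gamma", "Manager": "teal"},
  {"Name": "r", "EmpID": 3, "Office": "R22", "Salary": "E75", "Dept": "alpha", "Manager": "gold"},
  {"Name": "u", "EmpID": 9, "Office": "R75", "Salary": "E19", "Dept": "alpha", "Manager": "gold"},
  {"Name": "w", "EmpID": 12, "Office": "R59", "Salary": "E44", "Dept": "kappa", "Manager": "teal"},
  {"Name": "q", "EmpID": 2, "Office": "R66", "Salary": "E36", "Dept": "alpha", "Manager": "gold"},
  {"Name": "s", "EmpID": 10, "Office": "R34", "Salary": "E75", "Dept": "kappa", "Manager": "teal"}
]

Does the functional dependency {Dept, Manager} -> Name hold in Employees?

(Dept=alpha, Manager=gold): 5 rows → Name takes values {v, u, r, q} — violation
(Dept=gamma, Manager=teal): 5 rows → Name = q, q, q, q, q ✓
(Dept=kappa, Manager=teal): 2 rows → Name takes values {w, s} — violation
Two rows agree on {Dept, Manager} but differ on Name, so {Dept, Manager} -> Name does not hold.

No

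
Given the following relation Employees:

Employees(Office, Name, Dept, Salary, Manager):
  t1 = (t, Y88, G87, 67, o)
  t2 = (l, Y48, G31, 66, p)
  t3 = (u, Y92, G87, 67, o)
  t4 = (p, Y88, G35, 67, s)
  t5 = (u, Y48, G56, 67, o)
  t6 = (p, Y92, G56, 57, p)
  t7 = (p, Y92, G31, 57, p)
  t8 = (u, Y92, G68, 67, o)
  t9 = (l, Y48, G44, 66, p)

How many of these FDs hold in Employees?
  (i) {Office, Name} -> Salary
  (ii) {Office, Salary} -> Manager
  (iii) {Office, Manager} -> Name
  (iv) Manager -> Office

(i) {Office, Name} -> Salary: every LHS value maps to a single RHS value — holds.
(ii) {Office, Salary} -> Manager: every LHS value maps to a single RHS value — holds.
(iii) {Office, Manager} -> Name: (Office=u, Manager=o): rows 3, 5, 8 → Name takes values {Y92, Y48} — violation — fails.
(iv) Manager -> Office: Manager=o: rows 1, 3, 5, 8 → Office takes values {t, u} — violation; Manager=p: rows 2, 6, 7, 9 → Office takes values {l, p} — violation — fails.
2 of the 4 dependencies hold.

2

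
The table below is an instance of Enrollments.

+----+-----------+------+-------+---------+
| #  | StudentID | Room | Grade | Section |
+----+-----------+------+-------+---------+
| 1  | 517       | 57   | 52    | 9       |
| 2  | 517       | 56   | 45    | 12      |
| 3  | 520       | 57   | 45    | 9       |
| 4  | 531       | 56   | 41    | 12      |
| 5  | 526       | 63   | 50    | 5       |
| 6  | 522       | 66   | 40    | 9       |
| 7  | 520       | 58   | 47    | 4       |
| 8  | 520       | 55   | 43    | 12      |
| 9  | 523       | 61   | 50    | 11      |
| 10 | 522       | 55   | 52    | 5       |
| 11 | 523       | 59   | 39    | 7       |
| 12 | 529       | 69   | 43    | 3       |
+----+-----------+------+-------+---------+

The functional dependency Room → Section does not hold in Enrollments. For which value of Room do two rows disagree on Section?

Room=57: rows 1, 3 → Section = 9, 9 ✓
Room=56: rows 2, 4 → Section = 12, 12 ✓
Room=63: row 5 → Section = 5 ✓
Room=66: row 6 → Section = 9 ✓
Room=58: row 7 → Section = 4 ✓
Room=55: rows 8, 10 → Section takes values {12, 5} — violation
Room=61: row 9 → Section = 11 ✓
Room=59: row 11 → Section = 7 ✓
Room=69: row 12 → Section = 3 ✓
The only Room value with inconsistent Section is Room=55.

55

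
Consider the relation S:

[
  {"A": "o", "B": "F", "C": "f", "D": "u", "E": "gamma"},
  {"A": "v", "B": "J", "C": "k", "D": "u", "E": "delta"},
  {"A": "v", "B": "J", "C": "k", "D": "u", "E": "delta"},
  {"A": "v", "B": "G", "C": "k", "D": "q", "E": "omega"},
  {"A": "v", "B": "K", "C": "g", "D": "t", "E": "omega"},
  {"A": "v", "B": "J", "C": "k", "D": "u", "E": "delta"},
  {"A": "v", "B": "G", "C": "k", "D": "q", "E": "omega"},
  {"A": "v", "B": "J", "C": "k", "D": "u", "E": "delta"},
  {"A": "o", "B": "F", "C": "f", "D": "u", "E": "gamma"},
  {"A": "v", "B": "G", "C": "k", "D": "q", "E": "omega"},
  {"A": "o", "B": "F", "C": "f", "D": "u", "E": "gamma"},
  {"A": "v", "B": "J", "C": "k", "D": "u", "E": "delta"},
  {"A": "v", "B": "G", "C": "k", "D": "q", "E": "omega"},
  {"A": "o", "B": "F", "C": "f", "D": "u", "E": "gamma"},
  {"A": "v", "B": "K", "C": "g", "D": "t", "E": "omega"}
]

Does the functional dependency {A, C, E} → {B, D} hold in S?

Yes

(A=o, C=f, E=gamma): 4 rows → {B,D} = (F, u), (F, u), (F, u), (F, u) ✓
(A=v, C=k, E=delta): 5 rows → {B,D} = (J, u), (J, u), (J, u), (J, u), (J, u) ✓
(A=v, C=k, E=omega): 4 rows → {B,D} = (G, q), (G, q), (G, q), (G, q) ✓
(A=v, C=g, E=omega): 2 rows → {B,D} = (K, t), (K, t) ✓
Every {A, C, E} value is associated with a single {B, D} value, so {A, C, E} → {B, D} holds.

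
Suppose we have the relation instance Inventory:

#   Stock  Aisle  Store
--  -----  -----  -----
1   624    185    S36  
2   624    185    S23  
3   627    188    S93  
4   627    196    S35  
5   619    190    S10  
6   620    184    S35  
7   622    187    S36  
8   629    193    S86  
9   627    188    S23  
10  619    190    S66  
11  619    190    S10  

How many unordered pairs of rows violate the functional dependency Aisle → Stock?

Aisle=185: all 2 rows agree on Stock — 0 pairs.
Aisle=188: all 2 rows agree on Stock — 0 pairs.
Aisle=190: all 3 rows agree on Stock — 0 pairs.

0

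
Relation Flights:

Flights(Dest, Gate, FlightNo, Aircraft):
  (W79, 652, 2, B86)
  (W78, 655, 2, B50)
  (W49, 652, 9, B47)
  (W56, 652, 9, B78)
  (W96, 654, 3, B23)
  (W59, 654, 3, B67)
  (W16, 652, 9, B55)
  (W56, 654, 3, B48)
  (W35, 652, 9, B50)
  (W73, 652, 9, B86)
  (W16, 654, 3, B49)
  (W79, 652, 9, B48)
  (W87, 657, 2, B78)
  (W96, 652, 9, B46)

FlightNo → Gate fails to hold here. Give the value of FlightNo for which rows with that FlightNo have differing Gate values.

2

FlightNo=2: 3 rows → Gate takes values {652, 655, 657} — violation
FlightNo=9: 7 rows → Gate = 652, 652, 652, 652, 652, 652, 652 ✓
FlightNo=3: 4 rows → Gate = 654, 654, 654, 654 ✓
The only FlightNo value with inconsistent Gate is FlightNo=2.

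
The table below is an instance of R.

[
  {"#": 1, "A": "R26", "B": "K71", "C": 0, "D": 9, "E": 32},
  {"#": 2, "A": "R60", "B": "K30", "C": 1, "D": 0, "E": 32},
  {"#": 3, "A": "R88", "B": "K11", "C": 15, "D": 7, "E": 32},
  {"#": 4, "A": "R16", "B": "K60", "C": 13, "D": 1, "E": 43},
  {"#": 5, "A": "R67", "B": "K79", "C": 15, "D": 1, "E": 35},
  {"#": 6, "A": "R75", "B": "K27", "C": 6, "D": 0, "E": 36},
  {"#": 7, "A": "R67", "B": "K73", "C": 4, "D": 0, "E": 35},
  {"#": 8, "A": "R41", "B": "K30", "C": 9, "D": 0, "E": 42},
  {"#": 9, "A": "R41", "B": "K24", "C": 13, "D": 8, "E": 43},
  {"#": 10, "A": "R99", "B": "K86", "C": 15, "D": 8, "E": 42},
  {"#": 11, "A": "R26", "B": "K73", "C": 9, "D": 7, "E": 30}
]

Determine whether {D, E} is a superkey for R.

All 11 rows have distinct {D, E} values, so {D, E} → (all attributes) holds and {D, E} is a superkey.

Yes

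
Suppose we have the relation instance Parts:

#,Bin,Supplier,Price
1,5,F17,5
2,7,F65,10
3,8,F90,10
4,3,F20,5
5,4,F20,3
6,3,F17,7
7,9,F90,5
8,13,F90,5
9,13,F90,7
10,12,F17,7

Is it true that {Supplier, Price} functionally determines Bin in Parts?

(Supplier=F17, Price=5): row 1 → Bin = 5 ✓
(Supplier=F65, Price=10): row 2 → Bin = 7 ✓
(Supplier=F90, Price=10): row 3 → Bin = 8 ✓
(Supplier=F20, Price=5): row 4 → Bin = 3 ✓
(Supplier=F20, Price=3): row 5 → Bin = 4 ✓
(Supplier=F17, Price=7): rows 6, 10 → Bin takes values {3, 12} — violation
(Supplier=F90, Price=5): rows 7, 8 → Bin takes values {9, 13} — violation
(Supplier=F90, Price=7): row 9 → Bin = 13 ✓
Two rows agree on {Supplier, Price} but differ on Bin, so {Supplier, Price} -> Bin does not hold.

No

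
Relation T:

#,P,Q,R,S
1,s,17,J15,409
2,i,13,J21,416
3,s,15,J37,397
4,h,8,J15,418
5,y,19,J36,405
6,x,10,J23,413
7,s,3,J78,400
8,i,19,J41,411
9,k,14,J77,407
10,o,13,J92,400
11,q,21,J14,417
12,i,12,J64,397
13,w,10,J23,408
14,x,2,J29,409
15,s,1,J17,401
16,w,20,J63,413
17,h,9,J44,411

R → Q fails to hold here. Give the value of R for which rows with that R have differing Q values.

J15

R=J15: rows 1, 4 → Q takes values {17, 8} — violation
R=J21: row 2 → Q = 13 ✓
R=J37: row 3 → Q = 15 ✓
R=J36: row 5 → Q = 19 ✓
R=J23: rows 6, 13 → Q = 10, 10 ✓
R=J78: row 7 → Q = 3 ✓
R=J41: row 8 → Q = 19 ✓
R=J77: row 9 → Q = 14 ✓
R=J92: row 10 → Q = 13 ✓
R=J14: row 11 → Q = 21 ✓
R=J64: row 12 → Q = 12 ✓
R=J29: row 14 → Q = 2 ✓
R=J17: row 15 → Q = 1 ✓
R=J63: row 16 → Q = 20 ✓
R=J44: row 17 → Q = 9 ✓
The only R value with inconsistent Q is R=J15.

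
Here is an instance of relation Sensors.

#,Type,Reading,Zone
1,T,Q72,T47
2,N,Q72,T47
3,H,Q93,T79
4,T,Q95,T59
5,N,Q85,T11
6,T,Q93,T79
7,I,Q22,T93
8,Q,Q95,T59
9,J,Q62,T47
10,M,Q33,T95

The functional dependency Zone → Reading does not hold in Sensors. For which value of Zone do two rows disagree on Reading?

T47

Zone=T47: rows 1, 2, 9 → Reading takes values {Q72, Q62} — violation
Zone=T79: rows 3, 6 → Reading = Q93, Q93 ✓
Zone=T59: rows 4, 8 → Reading = Q95, Q95 ✓
Zone=T11: row 5 → Reading = Q85 ✓
Zone=T93: row 7 → Reading = Q22 ✓
Zone=T95: row 10 → Reading = Q33 ✓
The only Zone value with inconsistent Reading is Zone=T47.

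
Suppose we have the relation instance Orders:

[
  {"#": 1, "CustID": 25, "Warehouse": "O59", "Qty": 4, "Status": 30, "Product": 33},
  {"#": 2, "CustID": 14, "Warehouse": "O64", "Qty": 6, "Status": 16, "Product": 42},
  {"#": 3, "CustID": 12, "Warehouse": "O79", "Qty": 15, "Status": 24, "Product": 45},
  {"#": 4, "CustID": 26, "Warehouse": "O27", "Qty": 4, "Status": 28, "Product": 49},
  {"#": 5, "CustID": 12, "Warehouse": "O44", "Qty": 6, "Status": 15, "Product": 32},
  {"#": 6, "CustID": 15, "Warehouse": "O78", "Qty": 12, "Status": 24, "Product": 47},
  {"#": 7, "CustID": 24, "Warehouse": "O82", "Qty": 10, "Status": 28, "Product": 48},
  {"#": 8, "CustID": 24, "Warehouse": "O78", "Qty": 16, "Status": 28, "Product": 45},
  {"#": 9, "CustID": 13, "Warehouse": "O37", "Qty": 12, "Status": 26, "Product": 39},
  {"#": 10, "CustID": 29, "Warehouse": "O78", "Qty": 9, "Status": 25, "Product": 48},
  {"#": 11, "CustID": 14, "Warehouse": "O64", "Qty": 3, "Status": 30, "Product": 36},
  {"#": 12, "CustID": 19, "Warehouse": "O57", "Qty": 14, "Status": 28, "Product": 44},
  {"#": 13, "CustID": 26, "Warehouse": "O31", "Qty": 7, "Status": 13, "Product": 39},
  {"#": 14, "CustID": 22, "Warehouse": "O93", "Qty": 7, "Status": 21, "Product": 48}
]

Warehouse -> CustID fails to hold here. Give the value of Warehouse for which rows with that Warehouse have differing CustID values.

O78

Warehouse=O59: row 1 → CustID = 25 ✓
Warehouse=O64: rows 2, 11 → CustID = 14, 14 ✓
Warehouse=O79: row 3 → CustID = 12 ✓
Warehouse=O27: row 4 → CustID = 26 ✓
Warehouse=O44: row 5 → CustID = 12 ✓
Warehouse=O78: rows 6, 8, 10 → CustID takes values {15, 24, 29} — violation
Warehouse=O82: row 7 → CustID = 24 ✓
Warehouse=O37: row 9 → CustID = 13 ✓
Warehouse=O57: row 12 → CustID = 19 ✓
Warehouse=O31: row 13 → CustID = 26 ✓
Warehouse=O93: row 14 → CustID = 22 ✓
The only Warehouse value with inconsistent CustID is Warehouse=O78.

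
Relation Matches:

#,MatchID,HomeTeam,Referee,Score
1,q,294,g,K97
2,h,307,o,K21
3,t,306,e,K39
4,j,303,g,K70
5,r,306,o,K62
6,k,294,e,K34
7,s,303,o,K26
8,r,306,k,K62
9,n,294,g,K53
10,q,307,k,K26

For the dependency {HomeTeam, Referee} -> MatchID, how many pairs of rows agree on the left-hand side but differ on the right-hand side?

(HomeTeam=294, Referee=g): violating pairs (1,9) — 1 pair.

1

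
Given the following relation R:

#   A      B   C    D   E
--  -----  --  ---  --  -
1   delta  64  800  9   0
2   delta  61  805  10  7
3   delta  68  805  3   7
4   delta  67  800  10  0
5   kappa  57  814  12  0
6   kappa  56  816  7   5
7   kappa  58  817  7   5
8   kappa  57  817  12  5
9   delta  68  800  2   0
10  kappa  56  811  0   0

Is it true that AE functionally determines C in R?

(A=delta, E=0): rows 1, 4, 9 → C = 800, 800, 800 ✓
(A=delta, E=7): rows 2, 3 → C = 805, 805 ✓
(A=kappa, E=0): rows 5, 10 → C takes values {814, 811} — violation
(A=kappa, E=5): rows 6, 7, 8 → C takes values {816, 817} — violation
Two rows agree on AE but differ on C, so AE → C does not hold.

No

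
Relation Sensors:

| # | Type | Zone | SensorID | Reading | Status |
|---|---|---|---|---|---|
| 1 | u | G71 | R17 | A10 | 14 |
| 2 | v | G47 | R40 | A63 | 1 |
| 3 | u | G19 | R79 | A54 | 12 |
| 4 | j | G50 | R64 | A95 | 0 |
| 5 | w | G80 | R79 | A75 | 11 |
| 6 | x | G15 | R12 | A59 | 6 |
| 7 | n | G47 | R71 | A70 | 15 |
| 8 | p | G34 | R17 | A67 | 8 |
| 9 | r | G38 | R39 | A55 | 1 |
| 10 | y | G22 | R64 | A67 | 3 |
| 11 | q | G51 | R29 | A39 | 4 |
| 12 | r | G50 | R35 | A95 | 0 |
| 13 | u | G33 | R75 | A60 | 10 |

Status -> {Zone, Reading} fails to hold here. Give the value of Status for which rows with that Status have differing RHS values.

1

Status=14: row 1 → {Zone,Reading} = (G71, A10) ✓
Status=1: rows 2, 9 → {Zone,Reading} takes values {(G47, A63), (G38, A55)} — violation
Status=12: row 3 → {Zone,Reading} = (G19, A54) ✓
Status=0: rows 4, 12 → {Zone,Reading} = (G50, A95), (G50, A95) ✓
Status=11: row 5 → {Zone,Reading} = (G80, A75) ✓
Status=6: row 6 → {Zone,Reading} = (G15, A59) ✓
Status=15: row 7 → {Zone,Reading} = (G47, A70) ✓
Status=8: row 8 → {Zone,Reading} = (G34, A67) ✓
Status=3: row 10 → {Zone,Reading} = (G22, A67) ✓
Status=4: row 11 → {Zone,Reading} = (G51, A39) ✓
Status=10: row 13 → {Zone,Reading} = (G33, A60) ✓
The only Status value with inconsistent RHS is Status=1.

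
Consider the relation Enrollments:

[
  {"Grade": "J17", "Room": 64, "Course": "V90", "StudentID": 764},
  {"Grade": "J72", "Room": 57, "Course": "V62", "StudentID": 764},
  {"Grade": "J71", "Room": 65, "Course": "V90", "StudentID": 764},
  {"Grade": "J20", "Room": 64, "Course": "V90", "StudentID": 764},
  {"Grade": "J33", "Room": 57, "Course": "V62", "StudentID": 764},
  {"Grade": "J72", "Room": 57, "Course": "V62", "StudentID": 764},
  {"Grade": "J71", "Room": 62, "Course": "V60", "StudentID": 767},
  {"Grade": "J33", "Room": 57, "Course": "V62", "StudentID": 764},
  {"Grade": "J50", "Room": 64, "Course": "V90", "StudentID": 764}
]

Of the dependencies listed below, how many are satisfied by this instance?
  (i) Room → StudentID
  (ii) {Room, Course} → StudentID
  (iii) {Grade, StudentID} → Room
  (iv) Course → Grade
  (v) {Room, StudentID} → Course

4

(i) Room → StudentID: every LHS value maps to a single RHS value — holds.
(ii) {Room, Course} → StudentID: every LHS value maps to a single RHS value — holds.
(iii) {Grade, StudentID} → Room: every LHS value maps to a single RHS value — holds.
(iv) Course → Grade: Course=V90: 4 rows → Grade takes values {J17, J71, J20, J50} — violation; Course=V62: 4 rows → Grade takes values {J72, J33} — violation — fails.
(v) {Room, StudentID} → Course: every LHS value maps to a single RHS value — holds.
4 of the 5 dependencies hold.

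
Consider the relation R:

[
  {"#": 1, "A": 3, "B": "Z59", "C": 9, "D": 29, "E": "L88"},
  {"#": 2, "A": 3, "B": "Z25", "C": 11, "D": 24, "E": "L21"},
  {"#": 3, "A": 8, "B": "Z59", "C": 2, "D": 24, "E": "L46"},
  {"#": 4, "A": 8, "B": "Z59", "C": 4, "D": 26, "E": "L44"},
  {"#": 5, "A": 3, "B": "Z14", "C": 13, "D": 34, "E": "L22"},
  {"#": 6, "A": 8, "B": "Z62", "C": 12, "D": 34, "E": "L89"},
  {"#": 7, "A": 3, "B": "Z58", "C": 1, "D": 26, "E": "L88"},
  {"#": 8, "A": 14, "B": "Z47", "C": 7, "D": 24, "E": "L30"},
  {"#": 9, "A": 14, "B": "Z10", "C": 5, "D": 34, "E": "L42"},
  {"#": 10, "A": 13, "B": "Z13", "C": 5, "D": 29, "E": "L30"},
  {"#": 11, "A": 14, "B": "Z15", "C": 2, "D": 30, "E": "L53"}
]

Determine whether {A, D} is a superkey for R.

All 11 rows have distinct {A, D} values, so {A, D} → (all attributes) holds and {A, D} is a superkey.

Yes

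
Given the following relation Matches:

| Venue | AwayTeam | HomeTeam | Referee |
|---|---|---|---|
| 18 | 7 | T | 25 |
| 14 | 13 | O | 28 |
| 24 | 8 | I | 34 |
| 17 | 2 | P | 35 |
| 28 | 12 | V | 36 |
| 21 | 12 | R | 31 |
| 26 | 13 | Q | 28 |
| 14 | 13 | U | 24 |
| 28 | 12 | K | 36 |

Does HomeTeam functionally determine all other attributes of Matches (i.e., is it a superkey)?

All 9 rows have distinct HomeTeam values, so HomeTeam → (all attributes) holds and HomeTeam is a superkey.

Yes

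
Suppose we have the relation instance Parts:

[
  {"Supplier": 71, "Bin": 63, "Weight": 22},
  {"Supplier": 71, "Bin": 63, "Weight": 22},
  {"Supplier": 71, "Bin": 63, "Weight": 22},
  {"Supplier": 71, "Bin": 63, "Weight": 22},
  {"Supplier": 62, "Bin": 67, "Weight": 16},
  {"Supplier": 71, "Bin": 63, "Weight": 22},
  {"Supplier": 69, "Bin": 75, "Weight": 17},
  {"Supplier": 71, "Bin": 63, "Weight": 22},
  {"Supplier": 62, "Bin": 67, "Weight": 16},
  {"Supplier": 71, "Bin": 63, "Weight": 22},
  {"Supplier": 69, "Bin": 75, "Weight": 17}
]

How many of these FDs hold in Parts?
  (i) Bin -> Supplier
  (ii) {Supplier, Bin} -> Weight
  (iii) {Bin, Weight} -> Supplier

3

(i) Bin -> Supplier: every LHS value maps to a single RHS value — holds.
(ii) {Supplier, Bin} -> Weight: every LHS value maps to a single RHS value — holds.
(iii) {Bin, Weight} -> Supplier: every LHS value maps to a single RHS value — holds.
3 of the 3 dependencies hold.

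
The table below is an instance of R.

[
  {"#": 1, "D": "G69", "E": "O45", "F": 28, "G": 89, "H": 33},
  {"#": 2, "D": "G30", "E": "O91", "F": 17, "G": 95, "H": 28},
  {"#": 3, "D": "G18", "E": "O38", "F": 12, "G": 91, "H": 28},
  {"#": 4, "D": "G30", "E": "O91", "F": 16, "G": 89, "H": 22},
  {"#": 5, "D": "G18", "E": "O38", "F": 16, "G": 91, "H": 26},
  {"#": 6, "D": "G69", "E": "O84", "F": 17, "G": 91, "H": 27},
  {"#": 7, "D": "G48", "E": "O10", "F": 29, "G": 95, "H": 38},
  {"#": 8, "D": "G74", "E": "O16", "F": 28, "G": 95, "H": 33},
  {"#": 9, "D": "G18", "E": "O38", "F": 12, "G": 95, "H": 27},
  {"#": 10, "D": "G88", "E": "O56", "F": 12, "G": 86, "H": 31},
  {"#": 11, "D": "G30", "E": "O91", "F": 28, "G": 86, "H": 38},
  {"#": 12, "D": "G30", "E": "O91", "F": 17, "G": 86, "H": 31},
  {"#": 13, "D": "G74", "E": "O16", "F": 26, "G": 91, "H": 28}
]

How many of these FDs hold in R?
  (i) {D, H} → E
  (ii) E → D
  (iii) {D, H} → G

3

(i) {D, H} → E: every LHS value maps to a single RHS value — holds.
(ii) E → D: every LHS value maps to a single RHS value — holds.
(iii) {D, H} → G: every LHS value maps to a single RHS value — holds.
3 of the 3 dependencies hold.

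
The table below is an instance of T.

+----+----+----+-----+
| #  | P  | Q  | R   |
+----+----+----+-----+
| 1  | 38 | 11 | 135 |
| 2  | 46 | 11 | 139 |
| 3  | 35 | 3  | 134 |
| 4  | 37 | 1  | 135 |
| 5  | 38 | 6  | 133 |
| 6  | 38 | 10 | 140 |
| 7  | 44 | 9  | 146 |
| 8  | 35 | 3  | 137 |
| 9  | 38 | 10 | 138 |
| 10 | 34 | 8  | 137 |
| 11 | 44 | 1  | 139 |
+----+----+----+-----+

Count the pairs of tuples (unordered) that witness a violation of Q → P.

2

Q=11: violating pairs (1,2) — 1 pair.
Q=3: all 2 rows agree on P — 0 pairs.
Q=1: violating pairs (4,11) — 1 pair.
Q=10: all 2 rows agree on P — 0 pairs.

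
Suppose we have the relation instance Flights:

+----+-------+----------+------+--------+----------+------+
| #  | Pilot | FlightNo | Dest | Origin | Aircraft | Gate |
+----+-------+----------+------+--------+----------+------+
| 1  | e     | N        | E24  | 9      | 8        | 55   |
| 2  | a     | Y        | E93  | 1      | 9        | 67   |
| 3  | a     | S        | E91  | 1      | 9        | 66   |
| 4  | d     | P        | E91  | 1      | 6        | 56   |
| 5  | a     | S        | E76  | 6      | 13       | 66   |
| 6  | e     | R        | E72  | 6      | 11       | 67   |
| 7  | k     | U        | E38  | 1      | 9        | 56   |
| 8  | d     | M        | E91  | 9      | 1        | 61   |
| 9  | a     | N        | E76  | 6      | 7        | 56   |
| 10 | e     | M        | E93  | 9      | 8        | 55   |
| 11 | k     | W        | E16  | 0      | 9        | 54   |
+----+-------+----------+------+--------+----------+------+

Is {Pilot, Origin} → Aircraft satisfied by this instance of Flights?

(Pilot=e, Origin=9): rows 1, 10 → Aircraft = 8, 8 ✓
(Pilot=a, Origin=1): rows 2, 3 → Aircraft = 9, 9 ✓
(Pilot=d, Origin=1): row 4 → Aircraft = 6 ✓
(Pilot=a, Origin=6): rows 5, 9 → Aircraft takes values {13, 7} — violation
(Pilot=e, Origin=6): row 6 → Aircraft = 11 ✓
(Pilot=k, Origin=1): row 7 → Aircraft = 9 ✓
(Pilot=d, Origin=9): row 8 → Aircraft = 1 ✓
(Pilot=k, Origin=0): row 11 → Aircraft = 9 ✓
Two rows agree on {Pilot, Origin} but differ on Aircraft, so {Pilot, Origin} → Aircraft does not hold.

No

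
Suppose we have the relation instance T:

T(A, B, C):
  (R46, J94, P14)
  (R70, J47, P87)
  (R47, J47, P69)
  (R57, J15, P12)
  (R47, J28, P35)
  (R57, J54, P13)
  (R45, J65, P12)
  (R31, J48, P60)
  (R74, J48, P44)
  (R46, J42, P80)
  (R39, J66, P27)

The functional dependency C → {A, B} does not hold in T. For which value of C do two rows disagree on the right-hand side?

P12

C=P14: 1 row → {A,B} = (R46, J94) ✓
C=P87: 1 row → {A,B} = (R70, J47) ✓
C=P69: 1 row → {A,B} = (R47, J47) ✓
C=P12: 2 rows → {A,B} takes values {(R57, J15), (R45, J65)} — violation
C=P35: 1 row → {A,B} = (R47, J28) ✓
C=P13: 1 row → {A,B} = (R57, J54) ✓
C=P60: 1 row → {A,B} = (R31, J48) ✓
C=P44: 1 row → {A,B} = (R74, J48) ✓
C=P80: 1 row → {A,B} = (R46, J42) ✓
C=P27: 1 row → {A,B} = (R39, J66) ✓
The only C value with inconsistent RHS is C=P12.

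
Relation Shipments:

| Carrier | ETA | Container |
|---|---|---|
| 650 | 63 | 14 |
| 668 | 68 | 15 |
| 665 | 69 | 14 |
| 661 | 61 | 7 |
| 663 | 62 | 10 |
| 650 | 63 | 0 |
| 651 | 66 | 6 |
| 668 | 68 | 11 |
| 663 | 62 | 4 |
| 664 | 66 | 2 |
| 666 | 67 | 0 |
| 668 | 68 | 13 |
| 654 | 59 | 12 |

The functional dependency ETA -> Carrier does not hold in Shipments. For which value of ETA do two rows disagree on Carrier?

ETA=63: 2 rows → Carrier = 650, 650 ✓
ETA=68: 3 rows → Carrier = 668, 668, 668 ✓
ETA=69: 1 row → Carrier = 665 ✓
ETA=61: 1 row → Carrier = 661 ✓
ETA=62: 2 rows → Carrier = 663, 663 ✓
ETA=66: 2 rows → Carrier takes values {651, 664} — violation
ETA=67: 1 row → Carrier = 666 ✓
ETA=59: 1 row → Carrier = 654 ✓
The only ETA value with inconsistent Carrier is ETA=66.

66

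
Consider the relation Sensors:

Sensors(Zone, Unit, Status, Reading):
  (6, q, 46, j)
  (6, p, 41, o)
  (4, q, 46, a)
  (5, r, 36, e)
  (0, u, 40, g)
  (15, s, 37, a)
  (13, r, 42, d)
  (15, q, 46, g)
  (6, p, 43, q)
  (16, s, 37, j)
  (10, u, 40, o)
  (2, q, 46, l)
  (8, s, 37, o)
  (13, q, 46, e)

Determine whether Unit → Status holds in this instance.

No

Unit=q: 5 rows → Status = 46, 46, 46, 46, 46 ✓
Unit=p: 2 rows → Status takes values {41, 43} — violation
Unit=r: 2 rows → Status takes values {36, 42} — violation
Unit=u: 2 rows → Status = 40, 40 ✓
Unit=s: 3 rows → Status = 37, 37, 37 ✓
Two rows agree on Unit but differ on Status, so Unit → Status does not hold.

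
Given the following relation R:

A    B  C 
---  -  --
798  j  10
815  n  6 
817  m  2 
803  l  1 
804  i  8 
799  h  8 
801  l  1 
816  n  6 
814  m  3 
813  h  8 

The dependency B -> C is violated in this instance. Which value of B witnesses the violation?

B=j: 1 row → C = 10 ✓
B=n: 2 rows → C = 6, 6 ✓
B=m: 2 rows → C takes values {2, 3} — violation
B=l: 2 rows → C = 1, 1 ✓
B=i: 1 row → C = 8 ✓
B=h: 2 rows → C = 8, 8 ✓
The only B value with inconsistent C is B=m.

m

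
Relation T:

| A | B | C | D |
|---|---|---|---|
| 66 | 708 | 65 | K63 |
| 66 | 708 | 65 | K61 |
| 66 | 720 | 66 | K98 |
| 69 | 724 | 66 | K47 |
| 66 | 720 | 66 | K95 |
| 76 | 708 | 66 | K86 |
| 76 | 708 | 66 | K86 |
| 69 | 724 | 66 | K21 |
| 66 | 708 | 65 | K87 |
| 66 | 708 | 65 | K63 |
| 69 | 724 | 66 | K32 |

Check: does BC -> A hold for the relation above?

(B=708, C=65): 4 rows → A = 66, 66, 66, 66 ✓
(B=720, C=66): 2 rows → A = 66, 66 ✓
(B=724, C=66): 3 rows → A = 69, 69, 69 ✓
(B=708, C=66): 2 rows → A = 76, 76 ✓
Every BC value is associated with a single A value, so BC -> A holds.

Yes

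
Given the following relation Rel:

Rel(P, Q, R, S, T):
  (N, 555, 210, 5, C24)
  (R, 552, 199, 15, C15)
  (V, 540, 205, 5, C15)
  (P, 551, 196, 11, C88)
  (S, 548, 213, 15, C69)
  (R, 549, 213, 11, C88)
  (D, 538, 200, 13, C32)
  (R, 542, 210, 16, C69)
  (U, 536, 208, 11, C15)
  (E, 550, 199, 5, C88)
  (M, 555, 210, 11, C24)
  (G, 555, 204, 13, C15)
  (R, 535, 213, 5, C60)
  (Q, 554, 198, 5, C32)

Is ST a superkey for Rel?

Two distinct rows share (S=11, T=C88), so ST does not determine every attribute — not a superkey.

No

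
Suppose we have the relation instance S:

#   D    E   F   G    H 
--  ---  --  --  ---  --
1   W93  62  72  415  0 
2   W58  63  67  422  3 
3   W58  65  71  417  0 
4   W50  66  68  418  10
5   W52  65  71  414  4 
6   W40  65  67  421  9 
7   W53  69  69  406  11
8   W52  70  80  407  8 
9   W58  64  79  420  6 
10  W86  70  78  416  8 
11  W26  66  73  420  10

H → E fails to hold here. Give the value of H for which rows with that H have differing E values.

0

H=0: rows 1, 3 → E takes values {62, 65} — violation
H=3: row 2 → E = 63 ✓
H=10: rows 4, 11 → E = 66, 66 ✓
H=4: row 5 → E = 65 ✓
H=9: row 6 → E = 65 ✓
H=11: row 7 → E = 69 ✓
H=8: rows 8, 10 → E = 70, 70 ✓
H=6: row 9 → E = 64 ✓
The only H value with inconsistent E is H=0.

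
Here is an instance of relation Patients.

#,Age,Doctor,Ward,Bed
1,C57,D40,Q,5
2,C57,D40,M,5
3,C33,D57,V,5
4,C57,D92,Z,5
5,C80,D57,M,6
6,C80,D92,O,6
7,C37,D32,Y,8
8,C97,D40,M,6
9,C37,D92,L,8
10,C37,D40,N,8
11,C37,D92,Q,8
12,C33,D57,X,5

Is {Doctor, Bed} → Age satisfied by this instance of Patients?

Yes

(Doctor=D40, Bed=5): rows 1, 2 → Age = C57, C57 ✓
(Doctor=D57, Bed=5): rows 3, 12 → Age = C33, C33 ✓
(Doctor=D92, Bed=5): row 4 → Age = C57 ✓
(Doctor=D57, Bed=6): row 5 → Age = C80 ✓
(Doctor=D92, Bed=6): row 6 → Age = C80 ✓
(Doctor=D32, Bed=8): row 7 → Age = C37 ✓
(Doctor=D40, Bed=6): row 8 → Age = C97 ✓
(Doctor=D92, Bed=8): rows 9, 11 → Age = C37, C37 ✓
(Doctor=D40, Bed=8): row 10 → Age = C37 ✓
Every {Doctor, Bed} value is associated with a single Age value, so {Doctor, Bed} → Age holds.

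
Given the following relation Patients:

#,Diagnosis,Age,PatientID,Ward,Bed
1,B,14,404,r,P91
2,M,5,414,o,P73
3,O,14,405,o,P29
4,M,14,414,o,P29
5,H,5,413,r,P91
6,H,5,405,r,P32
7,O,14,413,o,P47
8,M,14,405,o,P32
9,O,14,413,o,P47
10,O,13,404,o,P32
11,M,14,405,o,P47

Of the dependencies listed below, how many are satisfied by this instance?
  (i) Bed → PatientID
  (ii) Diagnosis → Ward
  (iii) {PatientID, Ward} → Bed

1

(i) Bed → PatientID: Bed=P91: rows 1, 5 → PatientID takes values {404, 413} — violation; Bed=P29: rows 3, 4 → PatientID takes values {405, 414} — violation; Bed=P32: rows 6, 8, 10 → PatientID takes values {405, 404} — violation; Bed=P47: rows 7, 9, 11 → PatientID takes values {413, 405} — violation — fails.
(ii) Diagnosis → Ward: every LHS value maps to a single RHS value — holds.
(iii) {PatientID, Ward} → Bed: (PatientID=414, Ward=o): rows 2, 4 → Bed takes values {P73, P29} — violation; (PatientID=405, Ward=o): rows 3, 8, 11 → Bed takes values {P29, P32, P47} — violation — fails.
1 of the 3 dependencies holds.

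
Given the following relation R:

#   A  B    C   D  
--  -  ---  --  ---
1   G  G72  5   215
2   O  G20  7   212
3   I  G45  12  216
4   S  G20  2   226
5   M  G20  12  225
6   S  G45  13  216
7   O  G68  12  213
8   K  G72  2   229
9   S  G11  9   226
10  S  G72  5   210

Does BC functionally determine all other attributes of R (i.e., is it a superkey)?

No

Rows 1 and 10 have the same BC value (B=G72, C=5) but are distinct tuples, so BC does not determine every attribute — not a superkey.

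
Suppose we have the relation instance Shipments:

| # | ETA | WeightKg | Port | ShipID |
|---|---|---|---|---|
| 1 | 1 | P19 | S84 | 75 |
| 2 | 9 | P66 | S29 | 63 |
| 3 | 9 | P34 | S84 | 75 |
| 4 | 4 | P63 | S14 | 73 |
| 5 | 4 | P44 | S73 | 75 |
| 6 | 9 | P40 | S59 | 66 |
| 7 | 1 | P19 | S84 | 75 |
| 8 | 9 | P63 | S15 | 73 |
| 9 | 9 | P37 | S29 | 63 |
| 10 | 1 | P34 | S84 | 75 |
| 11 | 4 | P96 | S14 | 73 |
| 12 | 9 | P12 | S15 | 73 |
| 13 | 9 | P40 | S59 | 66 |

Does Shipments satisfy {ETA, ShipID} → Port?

(ETA=1, ShipID=75): rows 1, 7, 10 → Port = S84, S84, S84 ✓
(ETA=9, ShipID=63): rows 2, 9 → Port = S29, S29 ✓
(ETA=9, ShipID=75): row 3 → Port = S84 ✓
(ETA=4, ShipID=73): rows 4, 11 → Port = S14, S14 ✓
(ETA=4, ShipID=75): row 5 → Port = S73 ✓
(ETA=9, ShipID=66): rows 6, 13 → Port = S59, S59 ✓
(ETA=9, ShipID=73): rows 8, 12 → Port = S15, S15 ✓
Every {ETA, ShipID} value is associated with a single Port value, so {ETA, ShipID} → Port holds.

Yes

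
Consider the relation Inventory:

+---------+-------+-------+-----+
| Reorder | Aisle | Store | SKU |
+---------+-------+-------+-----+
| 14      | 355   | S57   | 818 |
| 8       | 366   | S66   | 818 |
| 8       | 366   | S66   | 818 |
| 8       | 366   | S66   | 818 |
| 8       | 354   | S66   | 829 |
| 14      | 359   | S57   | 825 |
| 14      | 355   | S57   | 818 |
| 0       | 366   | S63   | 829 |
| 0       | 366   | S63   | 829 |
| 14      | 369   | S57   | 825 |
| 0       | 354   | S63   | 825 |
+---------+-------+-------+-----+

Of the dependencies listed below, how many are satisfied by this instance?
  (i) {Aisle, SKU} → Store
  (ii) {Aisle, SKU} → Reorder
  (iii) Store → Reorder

(i) {Aisle, SKU} → Store: every LHS value maps to a single RHS value — holds.
(ii) {Aisle, SKU} → Reorder: every LHS value maps to a single RHS value — holds.
(iii) Store → Reorder: every LHS value maps to a single RHS value — holds.
3 of the 3 dependencies hold.

3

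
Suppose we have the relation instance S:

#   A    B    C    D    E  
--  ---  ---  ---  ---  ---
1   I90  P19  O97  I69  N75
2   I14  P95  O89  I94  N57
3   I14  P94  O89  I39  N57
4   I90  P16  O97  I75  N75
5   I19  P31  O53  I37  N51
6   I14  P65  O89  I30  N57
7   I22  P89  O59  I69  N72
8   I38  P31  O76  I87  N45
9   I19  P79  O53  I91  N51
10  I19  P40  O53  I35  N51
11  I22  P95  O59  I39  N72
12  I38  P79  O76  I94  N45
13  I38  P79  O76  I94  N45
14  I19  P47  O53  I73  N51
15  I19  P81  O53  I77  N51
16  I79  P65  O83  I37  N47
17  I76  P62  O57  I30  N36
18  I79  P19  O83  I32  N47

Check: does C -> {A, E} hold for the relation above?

C=O97: rows 1, 4 → {A,E} = (I90, N75), (I90, N75) ✓
C=O89: rows 2, 3, 6 → {A,E} = (I14, N57), (I14, N57), (I14, N57) ✓
C=O53: rows 5, 9, 10, 14, 15 → {A,E} = (I19, N51), (I19, N51), (I19, N51), (I19, N51), (I19, N51) ✓
C=O59: rows 7, 11 → {A,E} = (I22, N72), (I22, N72) ✓
C=O76: rows 8, 12, 13 → {A,E} = (I38, N45), (I38, N45), (I38, N45) ✓
C=O83: rows 16, 18 → {A,E} = (I79, N47), (I79, N47) ✓
C=O57: row 17 → {A,E} = (I76, N36) ✓
Every C value is associated with a single {A, E} value, so C -> {A, E} holds.

Yes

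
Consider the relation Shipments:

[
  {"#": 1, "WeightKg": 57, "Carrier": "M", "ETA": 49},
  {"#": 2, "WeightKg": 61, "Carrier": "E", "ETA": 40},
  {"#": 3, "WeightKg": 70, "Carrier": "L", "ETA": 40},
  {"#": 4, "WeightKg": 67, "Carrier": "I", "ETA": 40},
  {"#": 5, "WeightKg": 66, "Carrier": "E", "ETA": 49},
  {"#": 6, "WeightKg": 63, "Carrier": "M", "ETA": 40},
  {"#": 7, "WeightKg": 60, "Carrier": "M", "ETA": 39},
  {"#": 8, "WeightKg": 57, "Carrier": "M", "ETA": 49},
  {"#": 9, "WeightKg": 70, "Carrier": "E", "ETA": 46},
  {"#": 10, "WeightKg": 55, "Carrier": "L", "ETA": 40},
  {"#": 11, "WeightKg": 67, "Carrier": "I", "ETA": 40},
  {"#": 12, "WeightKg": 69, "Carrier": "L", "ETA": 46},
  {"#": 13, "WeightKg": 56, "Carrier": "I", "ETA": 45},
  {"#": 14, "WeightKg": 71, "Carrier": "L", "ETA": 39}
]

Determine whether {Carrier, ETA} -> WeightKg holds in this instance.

No

(Carrier=M, ETA=49): rows 1, 8 → WeightKg = 57, 57 ✓
(Carrier=E, ETA=40): row 2 → WeightKg = 61 ✓
(Carrier=L, ETA=40): rows 3, 10 → WeightKg takes values {70, 55} — violation
(Carrier=I, ETA=40): rows 4, 11 → WeightKg = 67, 67 ✓
(Carrier=E, ETA=49): row 5 → WeightKg = 66 ✓
(Carrier=M, ETA=40): row 6 → WeightKg = 63 ✓
(Carrier=M, ETA=39): row 7 → WeightKg = 60 ✓
(Carrier=E, ETA=46): row 9 → WeightKg = 70 ✓
(Carrier=L, ETA=46): row 12 → WeightKg = 69 ✓
(Carrier=I, ETA=45): row 13 → WeightKg = 56 ✓
(Carrier=L, ETA=39): row 14 → WeightKg = 71 ✓
Two rows agree on {Carrier, ETA} but differ on WeightKg, so {Carrier, ETA} -> WeightKg does not hold.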